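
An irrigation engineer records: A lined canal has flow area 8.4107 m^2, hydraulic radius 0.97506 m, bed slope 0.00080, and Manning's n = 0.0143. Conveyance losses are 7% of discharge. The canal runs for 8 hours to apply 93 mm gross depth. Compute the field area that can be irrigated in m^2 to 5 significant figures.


Approach: apply Manning's equation with a conveyance and depth budget, Q = (1/n)*A*R^(2/3)*S^(1/2); Q_field = Q*(1-loss); Area = Q_field*t/(d/1000).
Step 1 — canal discharge (Manning's equation):
  Q = (1/0.0143) * 8.4107 * 0.97506^(2/3) * 0.00080^(1/2) = 16.35794 m^3/s
Step 2 — delivered flow: Q_field = 16.35794*(1 - 7/100) = 15.21289 m^3/s
Step 3 — volume delivered: V = 15.21289 * 8*3600 = 438131.1 m^3
Step 4 — area served: A = V / (depth/1000) = 438131.1 / 0.093 = 4711100 m^2
Therefore the field area that can be irrigated = 4711100 m^2.


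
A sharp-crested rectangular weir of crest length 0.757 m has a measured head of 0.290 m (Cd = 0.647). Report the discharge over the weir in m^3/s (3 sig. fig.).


Approach: apply the rectangular weir equation, Q = (2/3)*Cd*L*sqrt(2g)*H^1.5.
Q = (2/3)*0.647*0.757*sqrt(2*9.81)*0.290^1.5 = 0.226 m^3/s
Therefore the discharge over the weir = 0.226 m^3/s.


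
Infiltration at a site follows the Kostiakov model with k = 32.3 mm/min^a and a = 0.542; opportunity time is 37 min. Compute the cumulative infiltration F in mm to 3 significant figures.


Approach: apply the Kostiakov infiltration equation, F = k*t^a.
F = 32.3 * 37^0.542 = 229 mm
Therefore the cumulative infiltration F = 229 mm.


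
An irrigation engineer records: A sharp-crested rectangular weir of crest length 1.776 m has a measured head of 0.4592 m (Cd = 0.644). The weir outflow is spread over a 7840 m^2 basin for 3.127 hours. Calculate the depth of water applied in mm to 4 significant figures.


Approach: apply the rectangular weir equation with a volume-to-depth conversion, Q = (2/3)*Cd*L*sqrt(2g)*H^1.5; d = Q*t/A * 1000.
Step 1 — weir discharge:
  Q = (2/3)*0.644*1.776*sqrt(2*9.81)*0.4592^1.5 = 1.05097 m^3/s
Step 2 — volume: V = 1.05097 * 3.127*3600 = 11831.0 m^3
Step 3 — depth: d = V/A * 1000 = 11831.0/7840 * 1000 = 1509 mm
Therefore the depth of water applied = 1509 mm.


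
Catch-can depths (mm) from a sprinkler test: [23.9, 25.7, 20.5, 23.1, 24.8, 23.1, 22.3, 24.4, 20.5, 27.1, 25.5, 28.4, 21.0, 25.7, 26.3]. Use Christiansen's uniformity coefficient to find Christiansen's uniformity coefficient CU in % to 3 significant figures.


Approach: apply Christiansen's uniformity coefficient, CU = (1 - mean_abs_deviation/mean)*100.
mean = 24.153 mm
mean |d_i - mean| = 1.9564 mm
CU = (1 - 1.9564/24.153)*100 = 91.9 %
Therefore Christiansen's uniformity coefficient CU = 91.9 %.


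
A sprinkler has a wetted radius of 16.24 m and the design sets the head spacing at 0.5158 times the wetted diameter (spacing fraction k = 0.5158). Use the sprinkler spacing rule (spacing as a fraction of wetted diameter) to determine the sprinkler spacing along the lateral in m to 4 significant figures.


Approach: apply the sprinkler spacing rule (spacing as a fraction of wetted diameter), S = k*(2*R).
S = 0.5158 * (2 * 16.24) = 16.75 m
Therefore the sprinkler spacing along the lateral = 16.75 m.


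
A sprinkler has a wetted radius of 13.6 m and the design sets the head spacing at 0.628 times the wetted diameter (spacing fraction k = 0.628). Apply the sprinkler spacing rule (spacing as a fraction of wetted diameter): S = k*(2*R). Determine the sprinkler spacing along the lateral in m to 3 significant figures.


S = 0.628 * (2 * 13.6) = 17.1 m
Therefore the sprinkler spacing along the lateral = 17.1 m.


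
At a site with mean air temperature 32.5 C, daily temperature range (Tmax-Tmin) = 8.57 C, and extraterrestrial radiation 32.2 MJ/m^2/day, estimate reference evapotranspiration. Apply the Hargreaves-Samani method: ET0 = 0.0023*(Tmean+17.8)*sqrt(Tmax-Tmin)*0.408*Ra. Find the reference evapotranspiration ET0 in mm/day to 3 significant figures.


ET0 = 0.0023*(32.5+17.8)*sqrt(8.57)*0.408*32.2 = 4.45 mm/day
Therefore the reference evapotranspiration ET0 = 4.45 mm/day.


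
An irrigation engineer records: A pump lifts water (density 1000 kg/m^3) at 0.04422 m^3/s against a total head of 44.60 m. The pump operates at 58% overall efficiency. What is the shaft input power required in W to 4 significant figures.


Approach: apply hydraulic power then efficiency conversion, P = rho*g*Q*H; P_in = P/eta.
Step 1 — hydraulic power (P = rho*g*Q*H):
  P = 1000 * 9.81 * 0.04422 * 44.60 = 19347.4 W
Step 2 — input power: P_in = P/eta = 19347.4 / 0.58 = 33360 W
Therefore the shaft input power required = 33360 W.


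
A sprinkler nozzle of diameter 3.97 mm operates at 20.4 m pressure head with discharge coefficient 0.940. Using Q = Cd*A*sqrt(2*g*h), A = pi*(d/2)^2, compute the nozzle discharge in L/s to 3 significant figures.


A = pi*(3.97e-3/2)^2 = 1.2379e-05 m^2
Q = 0.940 * 1.2379e-05 * sqrt(2*9.81*20.4) * 1000 = 0.233 L/s
Therefore the nozzle discharge = 0.233 L/s.


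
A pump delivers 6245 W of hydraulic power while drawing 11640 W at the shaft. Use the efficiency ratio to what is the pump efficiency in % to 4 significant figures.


Approach: apply the efficiency ratio, eta = (P_out/P_in)*100.
eta = (6245 / 11640) * 100 = 53.65 %
Therefore the pump efficiency = 53.65 %.


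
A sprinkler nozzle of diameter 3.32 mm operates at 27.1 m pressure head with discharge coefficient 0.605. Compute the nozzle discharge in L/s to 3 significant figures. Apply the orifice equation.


Approach: apply the orifice equation, Q = Cd*A*sqrt(2*g*h), A = pi*(d/2)^2.
A = pi*(3.32e-3/2)^2 = 8.6570e-06 m^2
Q = 0.605 * 8.6570e-06 * sqrt(2*9.81*27.1) * 1000 = 0.121 L/s
Therefore the nozzle discharge = 0.121 L/s.


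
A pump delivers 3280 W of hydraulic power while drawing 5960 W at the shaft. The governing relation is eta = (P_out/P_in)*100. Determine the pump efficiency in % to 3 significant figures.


eta = (3280 / 5960) * 100 = 55.0 %
Therefore the pump efficiency = 55.0 %.


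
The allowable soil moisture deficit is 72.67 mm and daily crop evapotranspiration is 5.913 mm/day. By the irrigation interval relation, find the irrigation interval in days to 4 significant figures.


Approach: apply the irrigation interval relation, interval = SMD / ETc.
interval = 72.67 / 5.913 = 12.29 days
Therefore the irrigation interval = 12.29 days.


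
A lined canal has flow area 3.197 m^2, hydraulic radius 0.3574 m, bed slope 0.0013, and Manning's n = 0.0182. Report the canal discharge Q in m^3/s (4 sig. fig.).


Approach: apply Manning's equation, Q = (1/n)*A*R^(2/3)*S^(1/2).
Q = (1/0.0182) * 3.197 * 0.3574^(2/3) * 0.0013^(1/2) = 3.190 m^3/s
Therefore the canal discharge Q = 3.190 m^3/s.


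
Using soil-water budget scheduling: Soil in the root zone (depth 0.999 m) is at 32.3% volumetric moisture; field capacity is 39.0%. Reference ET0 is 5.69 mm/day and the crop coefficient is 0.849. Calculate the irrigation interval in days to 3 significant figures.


Approach: apply soil-water budget scheduling, SMD = (FC-theta)/100*depth*1000; ETc = ET0*Kc; interval = SMD/ETc.
Step 1 — soil moisture deficit:
  SMD = (39.0 - 32.3)/100 * 0.999 * 1000 = 66.933 mm
Step 2 — daily crop ET (ETc = ET0*Kc):
  ETc = 5.69 * 0.849 = 4.8308 mm/day
Step 3 — irrigation interval (SMD/ETc):
  interval = 66.933 / 4.8308 = 13.9 days
Therefore the irrigation interval = 13.9 days.


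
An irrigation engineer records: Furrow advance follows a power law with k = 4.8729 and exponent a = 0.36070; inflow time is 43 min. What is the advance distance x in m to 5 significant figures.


Approach: apply the power-law advance function, x = k*t^a.
x = 4.8729 * 43^0.36070 = 18.923 m
Therefore the advance distance x = 18.923 m.


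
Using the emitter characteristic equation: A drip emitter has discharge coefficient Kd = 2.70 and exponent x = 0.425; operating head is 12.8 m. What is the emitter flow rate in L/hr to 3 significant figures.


Approach: apply the emitter characteristic equation, q = Kd * h^x.
q = 2.70 * 12.8^0.425 = 7.98 L/hr
Therefore the emitter flow rate = 7.98 L/hr.


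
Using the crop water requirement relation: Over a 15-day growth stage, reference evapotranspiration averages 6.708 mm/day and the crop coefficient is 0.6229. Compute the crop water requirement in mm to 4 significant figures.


Approach: apply the crop water requirement relation, CWR = ET0 * Kc * days.
CWR = 6.708 * 0.6229 * 15 = 62.68 mm
Therefore the crop water requirement = 62.68 mm.


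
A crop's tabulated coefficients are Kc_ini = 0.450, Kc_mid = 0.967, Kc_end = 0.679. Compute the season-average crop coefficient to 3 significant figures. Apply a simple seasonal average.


Approach: apply a simple seasonal average, Kc_avg = (Kc_ini + Kc_mid + Kc_end)/3.
Kc_avg = (0.450 + 0.967 + 0.679)/3 = 0.699
Therefore the season-average crop coefficient = 0.699.


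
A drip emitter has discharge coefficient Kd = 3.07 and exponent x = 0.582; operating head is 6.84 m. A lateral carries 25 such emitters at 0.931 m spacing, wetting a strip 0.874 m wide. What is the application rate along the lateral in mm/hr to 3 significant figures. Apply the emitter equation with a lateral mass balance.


Approach: apply the emitter equation with a lateral mass balance, q = Kd*h^x; Q = n*q; rate = Q/(n*spacing*width).
Step 1 — single emitter flow (q = Kd*h^x):
  q = 3.07 * 6.84^0.582 = 9.4003 L/hr
Step 2 — total lateral flow: Q = 25 * 9.4003 = 235.01 L/hr
Step 3 — wetted area: A = 25 * 0.931 * 0.874 = 20.342 m^2
Step 4 — application rate: Q/A = 235.01/20.342 = 11.6 mm/hr
Therefore the application rate along the lateral = 11.6 mm/hr.


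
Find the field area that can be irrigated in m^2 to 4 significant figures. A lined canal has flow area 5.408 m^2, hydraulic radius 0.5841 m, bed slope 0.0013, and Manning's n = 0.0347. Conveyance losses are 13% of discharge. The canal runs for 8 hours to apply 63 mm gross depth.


Approach: apply Manning's equation with a conveyance and depth budget, Q = (1/n)*A*R^(2/3)*S^(1/2); Q_field = Q*(1-loss); Area = Q_field*t/(d/1000).
Step 1 — canal discharge (Manning's equation):
  Q = (1/0.0347) * 5.408 * 0.5841^(2/3) * 0.0013^(1/2) = 3.92648 m^3/s
Step 2 — delivered flow: Q_field = 3.92648*(1 - 13/100) = 3.41604 m^3/s
Step 3 — volume delivered: V = 3.41604 * 8*3600 = 98382.0 m^3
Step 4 — area served: A = V / (depth/1000) = 98382.0 / 0.063 = 1562000 m^2
Therefore the field area that can be irrigated = 1562000 m^2.


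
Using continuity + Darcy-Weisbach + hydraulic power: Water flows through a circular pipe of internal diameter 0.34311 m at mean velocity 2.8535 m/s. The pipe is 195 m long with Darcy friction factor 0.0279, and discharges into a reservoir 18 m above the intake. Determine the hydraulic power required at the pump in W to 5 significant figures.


Approach: apply continuity + Darcy-Weisbach + hydraulic power, Q = A*v; hf = f*(L/D)*(v^2/(2g)); H = static + hf; P = rho*g*Q*H.
Step 1 — flow rate (continuity, Q = A*v):
  A = pi*(0.34311/2)^2 = 0.09246058 m^2
  Q = 0.09246058 * 2.8535 = 0.2638363 m^3/s
Step 2 — friction head loss (Darcy-Weisbach):
  hf = 0.0279 * (195/0.34311) * (2.8535^2 / (2*9.81))
  hf = 6.580550 m
Step 3 — total head: H = 18 + 6.580550 = 24.58055 m
Step 4 — hydraulic power (P = rho*g*Q*H):
  P = 1000 * 9.81 * 0.2638363 * 24.58055 = 63620 W
Therefore the hydraulic power required at the pump = 63620 W.


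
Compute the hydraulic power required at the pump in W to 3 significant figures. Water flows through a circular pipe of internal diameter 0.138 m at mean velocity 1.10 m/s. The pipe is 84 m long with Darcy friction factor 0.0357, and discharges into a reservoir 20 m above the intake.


Approach: apply continuity + Darcy-Weisbach + hydraulic power, Q = A*v; hf = f*(L/D)*(v^2/(2g)); H = static + hf; P = rho*g*Q*H.
Step 1 — flow rate (continuity, Q = A*v):
  A = pi*(0.138/2)^2 = 0.014957 m^2
  Q = 0.014957 * 1.10 = 0.016453 m^3/s
Step 2 — friction head loss (Darcy-Weisbach):
  hf = 0.0357 * (84/0.138) * (1.10^2 / (2*9.81))
  hf = 1.3402 m
Step 3 — total head: H = 20 + 1.3402 = 21.340 m
Step 4 — hydraulic power (P = rho*g*Q*H):
  P = 1000 * 9.81 * 0.016453 * 21.340 = 3440 W
Therefore the hydraulic power required at the pump = 3440 W.


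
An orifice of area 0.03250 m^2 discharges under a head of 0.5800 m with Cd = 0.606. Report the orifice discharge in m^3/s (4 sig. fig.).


Approach: apply the orifice equation, Q = Cd*A*sqrt(2*g*h).
Q = 0.606 * 0.03250 * sqrt(2*9.81*0.5800) = 0.06644 m^3/s
Therefore the orifice discharge = 0.06644 m^3/s.


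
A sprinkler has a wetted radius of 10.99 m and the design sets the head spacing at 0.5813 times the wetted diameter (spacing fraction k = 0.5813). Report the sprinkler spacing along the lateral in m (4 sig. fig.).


Approach: apply the sprinkler spacing rule (spacing as a fraction of wetted diameter), S = k*(2*R).
S = 0.5813 * (2 * 10.99) = 12.78 m
Therefore the sprinkler spacing along the lateral = 12.78 m.


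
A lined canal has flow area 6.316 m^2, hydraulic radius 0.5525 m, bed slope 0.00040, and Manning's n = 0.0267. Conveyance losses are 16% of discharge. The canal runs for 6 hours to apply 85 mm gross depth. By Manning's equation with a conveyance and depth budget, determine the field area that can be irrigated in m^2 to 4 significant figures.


Approach: apply Manning's equation with a conveyance and depth budget, Q = (1/n)*A*R^(2/3)*S^(1/2); Q_field = Q*(1-loss); Area = Q_field*t/(d/1000).
Step 1 — canal discharge (Manning's equation):
  Q = (1/0.0267) * 6.316 * 0.5525^(2/3) * 0.00040^(1/2) = 3.18553 m^3/s
Step 2 — delivered flow: Q_field = 3.18553*(1 - 16/100) = 2.67585 m^3/s
Step 3 — volume delivered: V = 2.67585 * 6*3600 = 57798.3 m^3
Step 4 — area served: A = V / (depth/1000) = 57798.3 / 0.085 = 680000 m^2
Therefore the field area that can be irrigated = 680000 m^2.


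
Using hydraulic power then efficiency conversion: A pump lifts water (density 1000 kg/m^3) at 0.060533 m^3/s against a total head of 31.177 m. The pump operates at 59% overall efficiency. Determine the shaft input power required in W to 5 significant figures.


Approach: apply hydraulic power then efficiency conversion, P = rho*g*Q*H; P_in = P/eta.
Step 1 — hydraulic power (P = rho*g*Q*H):
  P = 1000 * 9.81 * 0.060533 * 31.177 = 18513.80 W
Step 2 — input power: P_in = P/eta = 18513.80 / 0.59 = 31379 W
Therefore the shaft input power required = 31379 W.


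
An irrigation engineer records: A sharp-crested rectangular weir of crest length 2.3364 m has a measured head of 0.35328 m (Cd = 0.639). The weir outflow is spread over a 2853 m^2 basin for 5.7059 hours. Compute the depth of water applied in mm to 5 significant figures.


Approach: apply the rectangular weir equation with a volume-to-depth conversion, Q = (2/3)*Cd*L*sqrt(2g)*H^1.5; d = Q*t/A * 1000.
Step 1 — weir discharge:
  Q = (2/3)*0.639*2.3364*sqrt(2*9.81)*0.35328^1.5 = 0.9257311 m^3/s
Step 2 — volume: V = 0.9257311 * 5.7059*3600 = 19015.67 m^3
Step 3 — depth: d = V/A * 1000 = 19015.67/2853 * 1000 = 6665.1 mm
Therefore the depth of water applied = 6665.1 mm.


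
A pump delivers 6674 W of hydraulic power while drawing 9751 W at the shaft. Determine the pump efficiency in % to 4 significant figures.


Approach: apply the efficiency ratio, eta = (P_out/P_in)*100.
eta = (6674 / 9751) * 100 = 68.44 %
Therefore the pump efficiency = 68.44 %.


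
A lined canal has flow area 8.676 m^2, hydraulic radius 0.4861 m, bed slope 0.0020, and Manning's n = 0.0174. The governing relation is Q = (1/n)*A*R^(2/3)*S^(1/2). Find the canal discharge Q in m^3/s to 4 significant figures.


Q = (1/0.0174) * 8.676 * 0.4861^(2/3) * 0.0020^(1/2) = 13.79 m^3/s
Therefore the canal discharge Q = 13.79 m^3/s.


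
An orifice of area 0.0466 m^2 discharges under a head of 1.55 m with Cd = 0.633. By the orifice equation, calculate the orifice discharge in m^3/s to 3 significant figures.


Approach: apply the orifice equation, Q = Cd*A*sqrt(2*g*h).
Q = 0.633 * 0.0466 * sqrt(2*9.81*1.55) = 0.163 m^3/s
Therefore the orifice discharge = 0.163 m^3/s.


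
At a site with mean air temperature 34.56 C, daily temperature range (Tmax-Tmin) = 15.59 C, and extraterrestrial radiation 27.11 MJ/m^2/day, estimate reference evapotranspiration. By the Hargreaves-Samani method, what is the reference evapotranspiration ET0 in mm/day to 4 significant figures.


Approach: apply the Hargreaves-Samani method, ET0 = 0.0023*(Tmean+17.8)*sqrt(Tmax-Tmin)*0.408*Ra.
ET0 = 0.0023*(34.56+17.8)*sqrt(15.59)*0.408*27.11 = 5.259 mm/day
Therefore the reference evapotranspiration ET0 = 5.259 mm/day.


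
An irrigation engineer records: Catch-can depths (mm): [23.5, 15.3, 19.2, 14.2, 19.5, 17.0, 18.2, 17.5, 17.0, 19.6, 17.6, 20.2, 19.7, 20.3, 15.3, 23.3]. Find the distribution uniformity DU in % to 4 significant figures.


Approach: apply the low-quarter distribution uniformity, DU = (mean of lowest quarter of readings / overall mean)*100.
sorted lowest 4 of 16: [14.2, 15.3, 15.3, 17.0] -> mean = 15.4500 mm
overall mean = 18.5875 mm
DU = (15.4500/18.5875)*100 = 83.12 %
Therefore the distribution uniformity DU = 83.12 %.


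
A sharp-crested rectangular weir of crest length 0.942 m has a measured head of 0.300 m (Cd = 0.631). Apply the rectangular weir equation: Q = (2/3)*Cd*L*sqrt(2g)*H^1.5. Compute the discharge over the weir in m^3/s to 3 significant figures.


Q = (2/3)*0.631*0.942*sqrt(2*9.81)*0.300^1.5 = 0.288 m^3/s
Therefore the discharge over the weir = 0.288 m^3/s.


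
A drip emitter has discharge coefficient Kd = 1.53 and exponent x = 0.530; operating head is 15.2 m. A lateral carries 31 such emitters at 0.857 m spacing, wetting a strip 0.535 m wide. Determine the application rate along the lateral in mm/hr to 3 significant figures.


Approach: apply the emitter equation with a lateral mass balance, q = Kd*h^x; Q = n*q; rate = Q/(n*spacing*width).
Step 1 — single emitter flow (q = Kd*h^x):
  q = 1.53 * 15.2^0.530 = 6.4724 L/hr
Step 2 — total lateral flow: Q = 31 * 6.4724 = 200.65 L/hr
Step 3 — wetted area: A = 31 * 0.857 * 0.535 = 14.213 m^2
Step 4 — application rate: Q/A = 200.65/14.213 = 14.1 mm/hr
Therefore the application rate along the lateral = 14.1 mm/hr.


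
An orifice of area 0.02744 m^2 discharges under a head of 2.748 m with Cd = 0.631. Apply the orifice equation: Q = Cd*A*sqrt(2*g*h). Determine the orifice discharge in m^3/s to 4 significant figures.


Q = 0.631 * 0.02744 * sqrt(2*9.81*2.748) = 0.1271 m^3/s
Therefore the orifice discharge = 0.1271 m^3/s.


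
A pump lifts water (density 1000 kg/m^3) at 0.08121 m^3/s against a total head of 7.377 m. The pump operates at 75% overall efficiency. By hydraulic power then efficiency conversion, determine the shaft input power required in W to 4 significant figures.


Approach: apply hydraulic power then efficiency conversion, P = rho*g*Q*H; P_in = P/eta.
Step 1 — hydraulic power (P = rho*g*Q*H):
  P = 1000 * 9.81 * 0.08121 * 7.377 = 5877.04 W
Step 2 — input power: P_in = P/eta = 5877.04 / 0.75 = 7836 W
Therefore the shaft input power required = 7836 W.


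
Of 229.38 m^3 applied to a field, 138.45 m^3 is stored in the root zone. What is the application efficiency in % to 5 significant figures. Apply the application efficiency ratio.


Approach: apply the application efficiency ratio, Ea = (stored/applied)*100.
Ea = (138.45/229.38)*100 = 60.358 %
Therefore the application efficiency = 60.358 %.


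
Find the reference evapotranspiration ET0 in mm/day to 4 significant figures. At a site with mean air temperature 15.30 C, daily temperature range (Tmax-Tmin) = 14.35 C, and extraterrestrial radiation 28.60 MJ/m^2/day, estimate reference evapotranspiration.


Approach: apply the Hargreaves-Samani method, ET0 = 0.0023*(Tmean+17.8)*sqrt(Tmax-Tmin)*0.408*Ra.
ET0 = 0.0023*(15.30+17.8)*sqrt(14.35)*0.408*28.60 = 3.365 mm/day
Therefore the reference evapotranspiration ET0 = 3.365 mm/day.


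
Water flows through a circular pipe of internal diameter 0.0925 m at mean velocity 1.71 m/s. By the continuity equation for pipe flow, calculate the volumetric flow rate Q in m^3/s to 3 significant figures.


Approach: apply the continuity equation for pipe flow, Q = A * v with A = pi*(D/2)^2.
A = pi*(0.0925/2)^2 = 0.0067201 m^2
Q = 0.0067201 * 1.71 = 0.0115 m^3/s
Therefore the volumetric flow rate Q = 0.0115 m^3/s.


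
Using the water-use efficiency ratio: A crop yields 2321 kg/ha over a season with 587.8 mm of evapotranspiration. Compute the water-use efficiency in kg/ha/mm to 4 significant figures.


Approach: apply the water-use efficiency ratio, WUE = yield/ET.
WUE = 2321 / 587.8 = 3.949 kg/ha/mm
Therefore the water-use efficiency = 3.949 kg/ha/mm.


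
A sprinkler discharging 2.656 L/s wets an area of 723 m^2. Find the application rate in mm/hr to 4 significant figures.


Approach: apply the application rate relation, rate = (Q/A)*3600.
rate = (2.656 / 723) * 3600 = 13.22 mm/hr
Therefore the application rate = 13.22 mm/hr.


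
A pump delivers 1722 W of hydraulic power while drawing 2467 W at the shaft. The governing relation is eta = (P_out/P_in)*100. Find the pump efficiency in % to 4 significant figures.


eta = (1722 / 2467) * 100 = 69.80 %
Therefore the pump efficiency = 69.80 %.


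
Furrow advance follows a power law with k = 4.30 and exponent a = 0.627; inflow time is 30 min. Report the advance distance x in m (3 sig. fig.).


Approach: apply the power-law advance function, x = k*t^a.
x = 4.30 * 30^0.627 = 36.3 m
Therefore the advance distance x = 36.3 m.


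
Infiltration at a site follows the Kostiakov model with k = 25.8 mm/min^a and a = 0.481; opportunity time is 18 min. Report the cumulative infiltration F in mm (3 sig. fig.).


Approach: apply the Kostiakov infiltration equation, F = k*t^a.
F = 25.8 * 18^0.481 = 104 mm
Therefore the cumulative infiltration F = 104 mm.


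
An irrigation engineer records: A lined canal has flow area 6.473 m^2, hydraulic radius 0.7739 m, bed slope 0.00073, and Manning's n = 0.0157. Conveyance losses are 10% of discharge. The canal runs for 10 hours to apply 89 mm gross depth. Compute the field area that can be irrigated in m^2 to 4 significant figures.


Approach: apply Manning's equation with a conveyance and depth budget, Q = (1/n)*A*R^(2/3)*S^(1/2); Q_field = Q*(1-loss); Area = Q_field*t/(d/1000).
Step 1 — canal discharge (Manning's equation):
  Q = (1/0.0157) * 6.473 * 0.7739^(2/3) * 0.00073^(1/2) = 9.38982 m^3/s
Step 2 — delivered flow: Q_field = 9.38982*(1 - 10/100) = 8.45084 m^3/s
Step 3 — volume delivered: V = 8.45084 * 10*3600 = 304230 m^3
Step 4 — area served: A = V / (depth/1000) = 304230 / 0.089 = 3418000 m^2
Therefore the field area that can be irrigated = 3418000 m^2.


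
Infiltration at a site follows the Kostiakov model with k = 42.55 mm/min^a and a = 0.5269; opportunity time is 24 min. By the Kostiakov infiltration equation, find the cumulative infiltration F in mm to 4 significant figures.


Approach: apply the Kostiakov infiltration equation, F = k*t^a.
F = 42.55 * 24^0.5269 = 227.1 mm
Therefore the cumulative infiltration F = 227.1 mm.


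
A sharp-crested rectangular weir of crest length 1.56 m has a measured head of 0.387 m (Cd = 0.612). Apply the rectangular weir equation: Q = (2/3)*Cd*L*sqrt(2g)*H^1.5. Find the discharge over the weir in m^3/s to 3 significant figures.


Q = (2/3)*0.612*1.56*sqrt(2*9.81)*0.387^1.5 = 0.679 m^3/s
Therefore the discharge over the weir = 0.679 m^3/s.


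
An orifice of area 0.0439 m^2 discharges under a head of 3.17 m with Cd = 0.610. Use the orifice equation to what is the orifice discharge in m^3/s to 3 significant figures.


Approach: apply the orifice equation, Q = Cd*A*sqrt(2*g*h).
Q = 0.610 * 0.0439 * sqrt(2*9.81*3.17) = 0.211 m^3/s
Therefore the orifice discharge = 0.211 m^3/s.


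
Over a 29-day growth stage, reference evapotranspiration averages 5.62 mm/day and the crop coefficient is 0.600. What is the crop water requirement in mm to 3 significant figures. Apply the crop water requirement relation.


Approach: apply the crop water requirement relation, CWR = ET0 * Kc * days.
CWR = 5.62 * 0.600 * 29 = 97.8 mm
Therefore the crop water requirement = 97.8 mm.


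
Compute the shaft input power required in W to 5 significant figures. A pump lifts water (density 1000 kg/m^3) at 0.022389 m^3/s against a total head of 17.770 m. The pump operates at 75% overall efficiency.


Approach: apply hydraulic power then efficiency conversion, P = rho*g*Q*H; P_in = P/eta.
Step 1 — hydraulic power (P = rho*g*Q*H):
  P = 1000 * 9.81 * 0.022389 * 17.770 = 3902.933 W
Step 2 — input power: P_in = P/eta = 3902.933 / 0.75 = 5203.9 W
Therefore the shaft input power required = 5203.9 W.


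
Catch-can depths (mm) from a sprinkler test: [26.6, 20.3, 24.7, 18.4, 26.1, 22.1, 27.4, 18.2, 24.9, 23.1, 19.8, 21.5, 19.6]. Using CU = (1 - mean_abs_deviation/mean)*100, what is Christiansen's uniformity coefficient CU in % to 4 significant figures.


mean = 22.5154 mm
mean |d_i - mean| = 2.72426 mm
CU = (1 - 2.72426/22.5154)*100 = 87.90 %
Therefore Christiansen's uniformity coefficient CU = 87.90 %.


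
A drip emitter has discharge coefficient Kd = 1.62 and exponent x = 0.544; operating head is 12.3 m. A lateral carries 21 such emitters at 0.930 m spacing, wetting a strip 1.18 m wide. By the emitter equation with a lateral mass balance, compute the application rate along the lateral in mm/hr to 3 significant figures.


Approach: apply the emitter equation with a lateral mass balance, q = Kd*h^x; Q = n*q; rate = Q/(n*spacing*width).
Step 1 — single emitter flow (q = Kd*h^x):
  q = 1.62 * 12.3^0.544 = 6.3449 L/hr
Step 2 — total lateral flow: Q = 21 * 6.3449 = 133.24 L/hr
Step 3 — wetted area: A = 21 * 0.930 * 1.18 = 23.045 m^2
Step 4 — application rate: Q/A = 133.24/23.045 = 5.78 mm/hr
Therefore the application rate along the lateral = 5.78 mm/hr.


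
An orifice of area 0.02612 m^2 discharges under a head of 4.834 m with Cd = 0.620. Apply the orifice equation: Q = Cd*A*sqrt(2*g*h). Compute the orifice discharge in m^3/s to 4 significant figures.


Q = 0.620 * 0.02612 * sqrt(2*9.81*4.834) = 0.1577 m^3/s
Therefore the orifice discharge = 0.1577 m^3/s.


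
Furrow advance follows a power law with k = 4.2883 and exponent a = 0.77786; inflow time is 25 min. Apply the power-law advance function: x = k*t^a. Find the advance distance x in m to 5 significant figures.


x = 4.2883 * 25^0.77786 = 52.443 m
Therefore the advance distance x = 52.443 m.


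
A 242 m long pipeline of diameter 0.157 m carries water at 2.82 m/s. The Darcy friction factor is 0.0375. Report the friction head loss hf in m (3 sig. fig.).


Approach: apply the Darcy-Weisbach equation, hf = f*(L/D)*(v^2/(2g)).
hf = 0.0375 * (242/0.157) * (2.82^2 / (2*9.81))
hf = 23.4 m
Therefore the friction head loss hf = 23.4 m.


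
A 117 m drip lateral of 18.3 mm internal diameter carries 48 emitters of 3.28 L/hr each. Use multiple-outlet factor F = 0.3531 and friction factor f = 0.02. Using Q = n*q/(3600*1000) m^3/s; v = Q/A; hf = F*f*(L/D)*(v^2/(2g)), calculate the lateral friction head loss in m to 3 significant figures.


Q = 48*3.28/(3600*1000) = 4.3733e-05 m^3/s
A = pi*(18.3e-3/2)^2 = 2.6302e-04 m^2, so v = Q/A = 0.16627 m/s
hf = 0.3531*0.02*(117/0.0183)*(0.16627^2/(2*9.81)) = 0.0636 m
Therefore the lateral friction head loss = 0.0636 m.


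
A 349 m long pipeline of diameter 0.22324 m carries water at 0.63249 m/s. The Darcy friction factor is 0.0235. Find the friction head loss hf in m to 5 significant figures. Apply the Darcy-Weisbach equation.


Approach: apply the Darcy-Weisbach equation, hf = f*(L/D)*(v^2/(2g)).
hf = 0.0235 * (349/0.22324) * (0.63249^2 / (2*9.81))
hf = 0.74908 m
Therefore the friction head loss hf = 0.74908 m.


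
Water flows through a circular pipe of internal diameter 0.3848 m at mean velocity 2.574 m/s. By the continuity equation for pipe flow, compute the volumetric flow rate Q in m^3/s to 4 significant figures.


Approach: apply the continuity equation for pipe flow, Q = A * v with A = pi*(D/2)^2.
A = pi*(0.3848/2)^2 = 0.116295 m^2
Q = 0.116295 * 2.574 = 0.2993 m^3/s
Therefore the volumetric flow rate Q = 0.2993 m^3/s.


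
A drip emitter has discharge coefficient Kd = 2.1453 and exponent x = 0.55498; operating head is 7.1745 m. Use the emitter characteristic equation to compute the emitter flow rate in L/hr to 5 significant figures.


Approach: apply the emitter characteristic equation, q = Kd * h^x.
q = 2.1453 * 7.1745^0.55498 = 6.4038 L/hr
Therefore the emitter flow rate = 6.4038 L/hr.


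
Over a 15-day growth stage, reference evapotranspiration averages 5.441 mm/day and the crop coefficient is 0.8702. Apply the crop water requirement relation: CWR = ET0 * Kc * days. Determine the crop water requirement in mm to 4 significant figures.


CWR = 5.441 * 0.8702 * 15 = 71.02 mm
Therefore the crop water requirement = 71.02 mm.


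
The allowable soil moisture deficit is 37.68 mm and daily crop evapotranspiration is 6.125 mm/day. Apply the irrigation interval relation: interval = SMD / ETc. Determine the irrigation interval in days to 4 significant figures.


interval = 37.68 / 6.125 = 6.152 days
Therefore the irrigation interval = 6.152 days.


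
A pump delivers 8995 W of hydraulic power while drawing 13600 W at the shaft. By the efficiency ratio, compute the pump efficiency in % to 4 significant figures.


Approach: apply the efficiency ratio, eta = (P_out/P_in)*100.
eta = (8995 / 13600) * 100 = 66.14 %
Therefore the pump efficiency = 66.14 %.


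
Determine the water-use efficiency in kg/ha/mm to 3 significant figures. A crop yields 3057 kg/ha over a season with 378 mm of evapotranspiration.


Approach: apply the water-use efficiency ratio, WUE = yield/ET.
WUE = 3057 / 378 = 8.09 kg/ha/mm
Therefore the water-use efficiency = 8.09 kg/ha/mm.


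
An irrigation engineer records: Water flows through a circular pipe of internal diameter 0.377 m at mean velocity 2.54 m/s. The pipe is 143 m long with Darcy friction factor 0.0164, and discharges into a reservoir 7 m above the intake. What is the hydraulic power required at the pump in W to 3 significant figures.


Approach: apply continuity + Darcy-Weisbach + hydraulic power, Q = A*v; hf = f*(L/D)*(v^2/(2g)); H = static + hf; P = rho*g*Q*H.
Step 1 — flow rate (continuity, Q = A*v):
  A = pi*(0.377/2)^2 = 0.11163 m^2
  Q = 0.11163 * 2.54 = 0.28353 m^3/s
Step 2 — friction head loss (Darcy-Weisbach):
  hf = 0.0164 * (143/0.377) * (2.54^2 / (2*9.81))
  hf = 2.0455 m
Step 3 — total head: H = 7 + 2.0455 = 9.0455 m
Step 4 — hydraulic power (P = rho*g*Q*H):
  P = 1000 * 9.81 * 0.28353 * 9.0455 = 25200 W
Therefore the hydraulic power required at the pump = 25200 W.


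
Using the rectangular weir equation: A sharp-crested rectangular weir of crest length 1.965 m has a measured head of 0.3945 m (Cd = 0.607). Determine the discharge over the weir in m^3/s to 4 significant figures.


Approach: apply the rectangular weir equation, Q = (2/3)*Cd*L*sqrt(2g)*H^1.5.
Q = (2/3)*0.607*1.965*sqrt(2*9.81)*0.3945^1.5 = 0.8727 m^3/s
Therefore the discharge over the weir = 0.8727 m^3/s.


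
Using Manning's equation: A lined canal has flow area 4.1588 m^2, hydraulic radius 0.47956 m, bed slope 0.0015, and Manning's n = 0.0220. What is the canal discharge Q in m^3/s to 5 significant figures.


Approach: apply Manning's equation, Q = (1/n)*A*R^(2/3)*S^(1/2).
Q = (1/0.0220) * 4.1588 * 0.47956^(2/3) * 0.0015^(1/2) = 4.4856 m^3/s
Therefore the canal discharge Q = 4.4856 m^3/s.


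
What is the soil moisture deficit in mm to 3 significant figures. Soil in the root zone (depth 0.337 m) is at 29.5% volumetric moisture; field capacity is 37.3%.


Approach: apply the soil moisture deficit relation, SMD = (FC - theta)/100 * depth * 1000.
SMD = (37.3 - 29.5)/100 * 0.337 * 1000 = 26.3 mm
Therefore the soil moisture deficit = 26.3 mm.


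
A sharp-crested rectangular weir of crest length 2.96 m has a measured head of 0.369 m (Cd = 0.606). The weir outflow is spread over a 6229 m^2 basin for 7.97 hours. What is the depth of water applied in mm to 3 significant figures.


Approach: apply the rectangular weir equation with a volume-to-depth conversion, Q = (2/3)*Cd*L*sqrt(2g)*H^1.5; d = Q*t/A * 1000.
Step 1 — weir discharge:
  Q = (2/3)*0.606*2.96*sqrt(2*9.81)*0.369^1.5 = 1.1873 m^3/s
Step 2 — volume: V = 1.1873 * 7.97*3600 = 34066 m^3
Step 3 — depth: d = V/A * 1000 = 34066/6229 * 1000 = 5470 mm
Therefore the depth of water applied = 5470 mm.


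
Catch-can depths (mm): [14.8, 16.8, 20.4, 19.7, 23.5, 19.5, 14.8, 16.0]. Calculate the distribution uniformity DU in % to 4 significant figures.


Approach: apply the low-quarter distribution uniformity, DU = (mean of lowest quarter of readings / overall mean)*100.
sorted lowest 2 of 8: [14.8, 14.8] -> mean = 14.8000 mm
overall mean = 18.1875 mm
DU = (14.8000/18.1875)*100 = 81.37 %
Therefore the distribution uniformity DU = 81.37 %.


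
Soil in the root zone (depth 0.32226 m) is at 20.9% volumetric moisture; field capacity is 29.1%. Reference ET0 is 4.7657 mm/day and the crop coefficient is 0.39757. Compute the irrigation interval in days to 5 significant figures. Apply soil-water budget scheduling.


Approach: apply soil-water budget scheduling, SMD = (FC-theta)/100*depth*1000; ETc = ET0*Kc; interval = SMD/ETc.
Step 1 — soil moisture deficit:
  SMD = (29.1 - 20.9)/100 * 0.32226 * 1000 = 26.42532 mm
Step 2 — daily crop ET (ETc = ET0*Kc):
  ETc = 4.7657 * 0.39757 = 1.894699 mm/day
Step 3 — irrigation interval (SMD/ETc):
  interval = 26.42532 / 1.894699 = 13.947 days
Therefore the irrigation interval = 13.947 days.


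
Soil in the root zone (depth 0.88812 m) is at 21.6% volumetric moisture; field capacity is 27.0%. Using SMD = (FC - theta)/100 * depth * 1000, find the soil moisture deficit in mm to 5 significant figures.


SMD = (27.0 - 21.6)/100 * 0.88812 * 1000 = 47.958 mm
Therefore the soil moisture deficit = 47.958 mm.


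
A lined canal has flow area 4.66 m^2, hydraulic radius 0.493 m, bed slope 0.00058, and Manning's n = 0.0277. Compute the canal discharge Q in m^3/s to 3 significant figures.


Approach: apply Manning's equation, Q = (1/n)*A*R^(2/3)*S^(1/2).
Q = (1/0.0277) * 4.66 * 0.493^(2/3) * 0.00058^(1/2) = 2.53 m^3/s
Therefore the canal discharge Q = 2.53 m^3/s.


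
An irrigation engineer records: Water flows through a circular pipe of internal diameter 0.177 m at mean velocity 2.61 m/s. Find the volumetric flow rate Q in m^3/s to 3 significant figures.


Approach: apply the continuity equation for pipe flow, Q = A * v with A = pi*(D/2)^2.
A = pi*(0.177/2)^2 = 0.024606 m^2
Q = 0.024606 * 2.61 = 0.0642 m^3/s
Therefore the volumetric flow rate Q = 0.0642 m^3/s.


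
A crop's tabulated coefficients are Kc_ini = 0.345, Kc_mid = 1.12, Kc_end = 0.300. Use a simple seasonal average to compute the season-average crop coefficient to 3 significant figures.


Approach: apply a simple seasonal average, Kc_avg = (Kc_ini + Kc_mid + Kc_end)/3.
Kc_avg = (0.345 + 1.12 + 0.300)/3 = 0.588
Therefore the season-average crop coefficient = 0.588.


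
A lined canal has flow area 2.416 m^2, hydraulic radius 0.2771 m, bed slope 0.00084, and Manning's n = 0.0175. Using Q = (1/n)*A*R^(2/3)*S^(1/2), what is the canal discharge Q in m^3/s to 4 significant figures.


Q = (1/0.0175) * 2.416 * 0.2771^(2/3) * 0.00084^(1/2) = 1.701 m^3/s
Therefore the canal discharge Q = 1.701 m^3/s.


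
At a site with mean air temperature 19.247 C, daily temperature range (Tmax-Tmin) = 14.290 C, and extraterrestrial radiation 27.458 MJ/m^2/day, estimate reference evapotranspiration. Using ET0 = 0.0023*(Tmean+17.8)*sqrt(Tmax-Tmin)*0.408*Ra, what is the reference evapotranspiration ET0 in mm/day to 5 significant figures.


ET0 = 0.0023*(19.247+17.8)*sqrt(14.290)*0.408*27.458 = 3.6085 mm/day
Therefore the reference evapotranspiration ET0 = 3.6085 mm/day.


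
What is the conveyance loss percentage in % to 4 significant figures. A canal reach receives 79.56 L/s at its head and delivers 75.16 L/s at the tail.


Approach: apply the conveyance loss ratio, loss% = ((Q_head - Q_tail)/Q_head)*100.
loss = ((79.56 - 75.16)/79.56)*100 = 5.530 %
Therefore the conveyance loss percentage = 5.530 %.


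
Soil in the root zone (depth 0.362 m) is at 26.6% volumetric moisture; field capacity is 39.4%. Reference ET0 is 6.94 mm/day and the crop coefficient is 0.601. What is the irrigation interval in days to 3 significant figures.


Approach: apply soil-water budget scheduling, SMD = (FC-theta)/100*depth*1000; ETc = ET0*Kc; interval = SMD/ETc.
Step 1 — soil moisture deficit:
  SMD = (39.4 - 26.6)/100 * 0.362 * 1000 = 46.336 mm
Step 2 — daily crop ET (ETc = ET0*Kc):
  ETc = 6.94 * 0.601 = 4.1709 mm/day
Step 3 — irrigation interval (SMD/ETc):
  interval = 46.336 / 4.1709 = 11.1 days
Therefore the irrigation interval = 11.1 days.


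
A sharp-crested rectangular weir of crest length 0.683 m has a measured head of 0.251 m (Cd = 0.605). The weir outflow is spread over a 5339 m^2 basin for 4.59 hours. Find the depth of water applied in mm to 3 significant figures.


Approach: apply the rectangular weir equation with a volume-to-depth conversion, Q = (2/3)*Cd*L*sqrt(2g)*H^1.5; d = Q*t/A * 1000.
Step 1 — weir discharge:
  Q = (2/3)*0.605*0.683*sqrt(2*9.81)*0.251^1.5 = 0.15344 m^3/s
Step 2 — volume: V = 0.15344 * 4.59*3600 = 2535.5 m^3
Step 3 — depth: d = V/A * 1000 = 2535.5/5339 * 1000 = 475 mm
Therefore the depth of water applied = 475 mm.


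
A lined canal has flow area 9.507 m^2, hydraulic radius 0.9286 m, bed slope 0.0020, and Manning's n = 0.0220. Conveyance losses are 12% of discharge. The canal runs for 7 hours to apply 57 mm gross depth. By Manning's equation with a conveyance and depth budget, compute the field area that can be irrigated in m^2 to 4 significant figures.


Approach: apply Manning's equation with a conveyance and depth budget, Q = (1/n)*A*R^(2/3)*S^(1/2); Q_field = Q*(1-loss); Area = Q_field*t/(d/1000).
Step 1 — canal discharge (Manning's equation):
  Q = (1/0.0220) * 9.507 * 0.9286^(2/3) * 0.0020^(1/2) = 18.3945 m^3/s
Step 2 — delivered flow: Q_field = 18.3945*(1 - 12/100) = 16.1872 m^3/s
Step 3 — volume delivered: V = 16.1872 * 7*3600 = 407917 m^3
Step 4 — area served: A = V / (depth/1000) = 407917 / 0.057 = 7156000 m^2
Therefore the field area that can be irrigated = 7156000 m^2.


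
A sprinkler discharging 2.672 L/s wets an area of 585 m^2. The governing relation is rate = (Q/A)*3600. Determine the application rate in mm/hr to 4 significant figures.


rate = (2.672 / 585) * 3600 = 16.44 mm/hr
Therefore the application rate = 16.44 mm/hr.


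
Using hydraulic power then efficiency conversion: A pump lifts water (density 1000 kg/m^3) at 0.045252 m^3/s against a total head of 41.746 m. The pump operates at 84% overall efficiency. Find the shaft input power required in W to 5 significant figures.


Approach: apply hydraulic power then efficiency conversion, P = rho*g*Q*H; P_in = P/eta.
Step 1 — hydraulic power (P = rho*g*Q*H):
  P = 1000 * 9.81 * 0.045252 * 41.746 = 18531.97 W
Step 2 — input power: P_in = P/eta = 18531.97 / 0.84 = 22062 W
Therefore the shaft input power required = 22062 W.


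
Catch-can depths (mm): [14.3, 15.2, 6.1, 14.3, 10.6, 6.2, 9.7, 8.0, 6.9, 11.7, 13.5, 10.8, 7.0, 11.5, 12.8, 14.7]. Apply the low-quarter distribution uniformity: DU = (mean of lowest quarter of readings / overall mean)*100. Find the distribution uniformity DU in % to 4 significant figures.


sorted lowest 4 of 16: [6.1, 6.2, 6.9, 7.0] -> mean = 6.55000 mm
overall mean = 10.8313 mm
DU = (6.55000/10.8313)*100 = 60.47 %
Therefore the distribution uniformity DU = 60.47 %.


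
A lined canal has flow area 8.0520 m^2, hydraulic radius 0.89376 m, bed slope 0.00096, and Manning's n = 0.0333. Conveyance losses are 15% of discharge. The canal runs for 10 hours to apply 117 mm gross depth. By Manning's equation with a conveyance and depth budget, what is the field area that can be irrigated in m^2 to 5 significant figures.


Approach: apply Manning's equation with a conveyance and depth budget, Q = (1/n)*A*R^(2/3)*S^(1/2); Q_field = Q*(1-loss); Area = Q_field*t/(d/1000).
Step 1 — canal discharge (Manning's equation):
  Q = (1/0.0333) * 8.0520 * 0.89376^(2/3) * 0.00096^(1/2) = 6.951456 m^3/s
Step 2 — delivered flow: Q_field = 6.951456*(1 - 15/100) = 5.908737 m^3/s
Step 3 — volume delivered: V = 5.908737 * 10*3600 = 212714.5 m^3
Step 4 — area served: A = V / (depth/1000) = 212714.5 / 0.117 = 1818100 m^2
Therefore the field area that can be irrigated = 1818100 m^2.
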